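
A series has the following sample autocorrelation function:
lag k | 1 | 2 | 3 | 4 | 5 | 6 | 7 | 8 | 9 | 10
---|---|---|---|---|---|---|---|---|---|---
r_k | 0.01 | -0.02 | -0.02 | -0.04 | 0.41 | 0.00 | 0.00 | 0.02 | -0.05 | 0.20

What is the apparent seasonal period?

The largest autocorrelation is r_5 = 0.41, with a weaker echo at lag 10 (0.20); the remaining lags stay at or below 0.02.
The dominant spike at lag 5 indicates a seasonal period of 5.

5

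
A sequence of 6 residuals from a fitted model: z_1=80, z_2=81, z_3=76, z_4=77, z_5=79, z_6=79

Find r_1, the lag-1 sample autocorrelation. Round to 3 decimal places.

Mean z̄ = (80 + 81 + 76 + 77 + 79 + 79)/6 = 78.6667
Σ(z_t−z̄)(z_{t+1}−z̄) = (3.1111) + (-6.2222) + (4.4444) + (-0.5556) + (0.1111) = 0.8889
Denominator Σ(z_t−z̄)² = 17.3333
r_1 = 0.8889 / 17.3333 = 0.051

0.051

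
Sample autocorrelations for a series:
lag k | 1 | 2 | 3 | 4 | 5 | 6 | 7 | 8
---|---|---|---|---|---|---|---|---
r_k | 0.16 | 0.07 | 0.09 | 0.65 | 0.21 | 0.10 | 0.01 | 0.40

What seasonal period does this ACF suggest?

4

The largest autocorrelation is r_4 = 0.65, with a weaker echo at lag 8 (0.40); the remaining lags stay at or below 0.21.
The dominant spike at lag 4 indicates a seasonal period of 4.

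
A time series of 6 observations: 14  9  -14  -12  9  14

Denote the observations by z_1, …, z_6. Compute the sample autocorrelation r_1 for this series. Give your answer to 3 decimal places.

Mean z̄ = (14 + 9 − 14 − 12 + 9 + 14)/6 = 3.3333
Deviations from mean: 10.6667, 5.6667, -17.3333, -15.3333, 5.6667, 10.6667
Σ(z_t−z̄)(z_{t+1}−z̄) = (60.4444) + (-98.2222) + (265.7778) + (-86.8889) + (60.4444) = 201.5556
Denominator Σ(z_t−z̄)² = 827.3333
r_1 = 201.5556 / 827.3333 = 0.244

0.244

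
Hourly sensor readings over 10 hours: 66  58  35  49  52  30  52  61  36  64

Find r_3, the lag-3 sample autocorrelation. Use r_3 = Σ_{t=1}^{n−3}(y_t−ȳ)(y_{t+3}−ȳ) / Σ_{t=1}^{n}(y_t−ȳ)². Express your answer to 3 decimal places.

Mean ȳ = (66 + 58 + 35 + 49 + 52 + 30 + 52 + 61 + 36 + 64)/10 = 50.3000
Σ(y_t−ȳ)(y_{t+3}−ȳ) = (-20.4100) + (13.0900) + (310.5900) + (-2.2100) + (18.1900) + (290.2900) + (23.2900) = 632.8300
Denominator Σ(y_t−ȳ)² = 1466.1000
r_3 = 632.8300 / 1466.1000 = 0.432

0.432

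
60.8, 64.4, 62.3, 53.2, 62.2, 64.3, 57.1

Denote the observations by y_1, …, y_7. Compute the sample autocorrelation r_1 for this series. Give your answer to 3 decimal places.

-0.241

Mean ȳ = (60.8 + 64.4 + 62.3 + 53.2 + 62.2 + 64.3 + 57.1)/7 = 60.6143
Deviations from mean: 0.1857, 3.7857, 1.6857, -7.4143, 1.5857, 3.6857, -3.5143
Σ(y_t−ȳ)(y_{t+1}−ȳ) = (0.7031) + (6.3816) + (-12.4984) + (-11.7569) + (5.8445) + (-12.9527) = -24.2788
Denominator Σ(y_t−ȳ)² = 100.6286
r_1 = -24.2788 / 100.6286 = -0.241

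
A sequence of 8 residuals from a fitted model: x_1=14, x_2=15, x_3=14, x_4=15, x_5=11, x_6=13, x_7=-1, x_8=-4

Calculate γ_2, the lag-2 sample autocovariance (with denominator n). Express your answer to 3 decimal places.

Mean x̄ = (14 + 15 + 14 + 15 + 11 + 13 − 1 − 4)/8 = 9.6250
Deviations: 4.3750, 5.3750, 4.3750, 5.3750, 1.3750, 3.3750, -10.6250, -13.6250
Σ_{t=1}^{6}(x_t−x̄)(x_{t+2}−x̄) = 11.5938
γ_2 = 11.5938 / 8 = 1.449

1.449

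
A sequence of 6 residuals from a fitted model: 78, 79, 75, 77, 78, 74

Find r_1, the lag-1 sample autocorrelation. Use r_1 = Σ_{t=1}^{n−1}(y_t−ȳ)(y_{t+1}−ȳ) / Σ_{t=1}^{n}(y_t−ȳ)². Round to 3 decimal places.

-0.258

Mean ȳ = (78 + 79 + 75 + 77 + 78 + 74)/6 = 76.8333
Numerator Σ_{t=1}^{5}(y_t−ȳ)(y_{t+1}−ȳ) = -4.8611
Denominator Σ(y_t−ȳ)² = 18.8333
r_1 = -4.8611 / 18.8333 = -0.258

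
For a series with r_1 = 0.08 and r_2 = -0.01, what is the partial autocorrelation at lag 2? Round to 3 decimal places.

φ_{22} = (r_2 − r_1²) / (1 − r_1²)
r_1² = (0.08)² = 0.0064
Numerator = -0.01 − 0.0064 = -0.0164; denominator = 1 − 0.0064 = 0.9936
φ_{22} = -0.0164 / 0.9936 = -0.017

-0.017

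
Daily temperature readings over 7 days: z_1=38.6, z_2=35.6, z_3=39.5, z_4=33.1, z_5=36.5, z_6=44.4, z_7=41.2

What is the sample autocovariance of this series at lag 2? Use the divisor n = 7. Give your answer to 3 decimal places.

-3.438

Mean z̄ = (38.6 + 35.6 + 39.5 + 33.1 + 36.5 + 44.4 + 41.2)/7 = 38.4143
Deviations: 0.1857, -2.8143, 1.0857, -5.3143, -1.9143, 5.9857, 2.7857
Σ_{t=1}^{5}(z_t−z̄)(z_{t+2}−z̄) = -24.0633
γ_2 = -24.0633 / 7 = -3.438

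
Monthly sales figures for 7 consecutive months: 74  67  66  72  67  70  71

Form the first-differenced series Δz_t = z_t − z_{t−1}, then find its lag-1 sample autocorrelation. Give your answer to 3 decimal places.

First differences Δz: -7, -1, 6, -5, 3, 1
Mean of differences = -0.5000
Numerator Σ(Δz_t−Δz̄)(Δz_{t+1}−Δz̄) = -39.7500
Denominator Σ(Δz_t−Δz̄)² = 119.5000
r_1(Δz) = -39.7500 / 119.5000 = -0.333

-0.333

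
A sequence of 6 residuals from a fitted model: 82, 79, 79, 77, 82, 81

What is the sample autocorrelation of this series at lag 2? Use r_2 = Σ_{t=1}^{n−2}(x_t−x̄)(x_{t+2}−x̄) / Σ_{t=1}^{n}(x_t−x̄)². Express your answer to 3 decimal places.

Mean x̄ = (82 + 79 + 79 + 77 + 82 + 81)/6 = 80.0000
Deviations from mean: 2.0000, -1.0000, -1.0000, -3.0000, 2.0000, 1.0000
Σ(x_t−x̄)(x_{t+2}−x̄) = (-2.0000) + (3.0000) + (-2.0000) + (-3.0000) = -4.0000
Denominator Σ(x_t−x̄)² = 20.0000
r_2 = -4.0000 / 20.0000 = -0.200

-0.200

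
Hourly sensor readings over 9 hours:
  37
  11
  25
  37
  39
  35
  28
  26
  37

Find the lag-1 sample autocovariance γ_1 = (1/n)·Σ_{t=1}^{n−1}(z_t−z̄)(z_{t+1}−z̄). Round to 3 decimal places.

Mean z̄ = (37 + 11 + 25 + 37 + 39 + 35 + 28 + 26 + 37)/9 = 30.5556
Σ_{t=1}^{8}(z_t−z̄)(z_{t+1}−z̄) = 9.6914
γ_1 = 9.6914 / 9 = 1.077

1.077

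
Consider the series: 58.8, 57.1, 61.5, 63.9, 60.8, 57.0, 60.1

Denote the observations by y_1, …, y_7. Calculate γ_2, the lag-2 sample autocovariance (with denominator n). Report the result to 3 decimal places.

-3.264

Mean ȳ = (58.8 + 57.1 + 61.5 + 63.9 + 60.8 + 57.0 + 60.1)/7 = 59.8857
Σ_{t=1}^{5}(y_t−ȳ)(y_{t+2}−ȳ) = -22.8476
γ_2 = -22.8476 / 7 = -3.264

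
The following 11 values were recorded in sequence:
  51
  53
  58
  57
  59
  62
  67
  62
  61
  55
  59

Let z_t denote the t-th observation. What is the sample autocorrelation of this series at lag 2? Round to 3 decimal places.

0.159

Mean z̄ = (51 + 53 + 58 + 57 + 59 + 62 + 67 + 62 + 61 + 55 + 59)/11 = 58.5455
Numerator Σ_{t=1}^{9}(z_t−z̄)(z_{t+2}−z̄) = 32.4959
Denominator Σ(z_t−z̄)² = 204.7273
r_2 = 32.4959 / 204.7273 = 0.159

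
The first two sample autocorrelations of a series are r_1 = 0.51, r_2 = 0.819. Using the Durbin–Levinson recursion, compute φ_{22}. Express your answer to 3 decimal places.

φ_{22} = (r_2 − r_1²) / (1 − r_1²)
r_1² = (0.51)² = 0.2601
Numerator = 0.819 − 0.2601 = 0.5589; denominator = 1 − 0.2601 = 0.7399
φ_{22} = 0.5589 / 0.7399 = 0.755

0.755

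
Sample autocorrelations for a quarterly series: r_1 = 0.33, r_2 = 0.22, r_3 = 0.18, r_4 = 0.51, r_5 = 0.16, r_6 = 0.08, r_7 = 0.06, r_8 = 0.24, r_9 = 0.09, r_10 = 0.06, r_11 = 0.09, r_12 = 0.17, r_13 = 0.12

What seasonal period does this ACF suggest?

4

The largest autocorrelation is r_4 = 0.51; the remaining lags stay at or below 0.33. The elevated value at lag 1 (0.33), dropping to 0.22 at lag 2, reflects decaying short-term dependence rather than seasonality.
The dominant spike at lag 4 indicates a seasonal period of 4.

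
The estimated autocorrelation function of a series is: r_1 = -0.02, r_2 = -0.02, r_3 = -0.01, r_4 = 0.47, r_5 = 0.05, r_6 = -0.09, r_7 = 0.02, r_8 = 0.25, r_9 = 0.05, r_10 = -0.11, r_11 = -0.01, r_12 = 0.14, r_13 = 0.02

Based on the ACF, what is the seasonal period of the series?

The largest autocorrelation is r_4 = 0.47, with a weaker echo at lag 8 (0.25); the remaining lags stay at or below 0.14.
The dominant spike at lag 4 indicates a seasonal period of 4.

4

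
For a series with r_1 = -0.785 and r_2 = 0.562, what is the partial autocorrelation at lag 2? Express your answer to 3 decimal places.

-0.141

φ_{22} = (r_2 − r_1²) / (1 − r_1²)
r_1² = (-0.785)² = 0.616225
Numerator = 0.562 − 0.6162 = -0.0542; denominator = 1 − 0.6162 = 0.3838
φ_{22} = -0.0542 / 0.3838 = -0.141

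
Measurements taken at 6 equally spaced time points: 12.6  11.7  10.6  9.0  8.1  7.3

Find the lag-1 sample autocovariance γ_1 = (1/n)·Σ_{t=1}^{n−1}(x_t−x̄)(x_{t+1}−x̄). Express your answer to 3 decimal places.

1.964

Mean x̄ = (12.6 + 11.7 + 10.6 + 9.0 + 8.1 + 7.3)/6 = 9.8833
Σ_{t=1}^{5}(x_t−x̄)(x_{t+1}−x̄) = 11.7864
γ_1 = 11.7864 / 6 = 1.964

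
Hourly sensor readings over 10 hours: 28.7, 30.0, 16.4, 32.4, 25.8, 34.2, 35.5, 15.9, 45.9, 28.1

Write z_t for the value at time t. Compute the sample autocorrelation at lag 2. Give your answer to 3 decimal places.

Mean z̄ = (28.7 + 30.0 + 16.4 + 32.4 + 25.8 + 34.2 + 35.5 + 15.9 + 45.9 + 28.1)/10 = 29.2900
Numerator Σ_{t=1}^{8}(z_t−z̄)(z_{t+2}−z̄) = 101.7338
Denominator Σ(z_t−z̄)² = 708.1290
r_2 = 101.7338 / 708.1290 = 0.144

0.144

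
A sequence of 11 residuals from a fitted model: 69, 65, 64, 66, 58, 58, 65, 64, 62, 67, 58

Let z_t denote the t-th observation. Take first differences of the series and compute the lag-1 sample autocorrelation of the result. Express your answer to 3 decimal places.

First differences Δz: -4, -1, 2, -8, 0, 7, -1, -2, 5, -9
Mean of differences = -1.1000
Numerator Σ(Δz_t−Δz̄)(Δz_{t+1}−Δz̄) = -73.0100
Denominator Σ(Δz_t−Δz̄)² = 232.9000
r_1(Δz) = -73.0100 / 232.9000 = -0.313

-0.313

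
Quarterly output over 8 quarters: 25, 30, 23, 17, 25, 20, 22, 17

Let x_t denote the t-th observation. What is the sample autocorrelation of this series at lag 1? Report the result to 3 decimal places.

0.029

Mean x̄ = (25 + 30 + 23 + 17 + 25 + 20 + 22 + 17)/8 = 22.3750
Deviations from mean: 2.6250, 7.6250, 0.6250, -5.3750, 2.6250, -2.3750, -0.3750, -5.3750
Σ(x_t−x̄)(x_{t+1}−x̄) = (20.0156) + (4.7656) + (-3.3594) + (-14.1094) + (-6.2344) + (0.8906) + (2.0156) = 3.9844
Denominator Σ(x_t−x̄)² = 135.8750
r_1 = 3.9844 / 135.8750 = 0.029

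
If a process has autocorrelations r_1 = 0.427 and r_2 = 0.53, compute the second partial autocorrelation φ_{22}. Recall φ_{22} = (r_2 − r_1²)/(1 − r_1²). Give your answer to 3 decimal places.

0.425

φ_{22} = (r_2 − r_1²) / (1 − r_1²)
r_1² = (0.427)² = 0.182329
Numerator = 0.53 − 0.1823 = 0.3477; denominator = 1 − 0.1823 = 0.8177
φ_{22} = 0.3477 / 0.8177 = 0.425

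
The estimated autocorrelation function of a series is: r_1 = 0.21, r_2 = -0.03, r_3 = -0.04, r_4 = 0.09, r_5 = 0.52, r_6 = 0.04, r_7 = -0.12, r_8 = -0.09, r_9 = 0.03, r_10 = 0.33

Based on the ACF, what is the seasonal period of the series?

5

The largest autocorrelation is r_5 = 0.52, with a weaker echo at lag 10 (0.33); the remaining lags stay at or below 0.21.
The dominant spike at lag 5 indicates a seasonal period of 5.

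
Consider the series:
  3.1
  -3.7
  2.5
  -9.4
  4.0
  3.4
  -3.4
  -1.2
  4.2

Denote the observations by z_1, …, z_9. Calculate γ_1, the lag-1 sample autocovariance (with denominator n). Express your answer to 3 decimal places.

Mean z̄ = (3.1 − 3.7 + 2.5 − 9.4 + 4.0 + 3.4 − 3.4 − 1.2 + 4.2)/9 = -0.0556
Σ_{t=1}^{8}(z_t−z̄)(z_{t+1}−z̄) = -81.1764
γ_1 = -81.1764 / 9 = -9.020

-9.020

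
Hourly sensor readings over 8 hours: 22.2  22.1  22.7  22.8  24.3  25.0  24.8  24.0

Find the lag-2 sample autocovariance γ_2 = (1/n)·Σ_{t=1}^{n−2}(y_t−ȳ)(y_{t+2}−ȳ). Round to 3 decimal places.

Mean ȳ = (22.2 + 22.1 + 22.7 + 22.8 + 24.3 + 25.0 + 24.8 + 24.0)/8 = 23.4875
Σ_{t=1}^{6}(y_t−ȳ)(y_{t+2}−ȳ) = 2.1297
γ_2 = 2.1297 / 8 = 0.266

0.266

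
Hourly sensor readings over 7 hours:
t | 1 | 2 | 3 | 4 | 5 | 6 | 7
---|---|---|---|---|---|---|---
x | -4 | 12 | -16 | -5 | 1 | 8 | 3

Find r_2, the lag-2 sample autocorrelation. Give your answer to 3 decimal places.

-0.101

Mean x̄ = (-4 + 12 − 16 − 5 + 1 + 8 + 3)/7 = -0.1429
Deviations from mean: -3.8571, 12.1429, -15.8571, -4.8571, 1.1429, 8.1429, 3.1429
Numerator Σ_{t=1}^{5}(x_t−x̄)(x_{t+2}−x̄) = -51.8980
Denominator Σ(x_t−x̄)² = 514.8571
r_2 = -51.8980 / 514.8571 = -0.101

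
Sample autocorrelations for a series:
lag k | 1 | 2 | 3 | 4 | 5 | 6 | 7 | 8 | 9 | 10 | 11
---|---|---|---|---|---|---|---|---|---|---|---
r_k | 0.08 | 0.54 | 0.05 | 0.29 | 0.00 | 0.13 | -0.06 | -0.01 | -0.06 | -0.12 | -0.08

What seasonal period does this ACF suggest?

The largest autocorrelation is r_2 = 0.54, with a weaker echo at lag 4 (0.29); the remaining lags stay at or below 0.13.
The dominant spike at lag 2 indicates a seasonal period of 2.

2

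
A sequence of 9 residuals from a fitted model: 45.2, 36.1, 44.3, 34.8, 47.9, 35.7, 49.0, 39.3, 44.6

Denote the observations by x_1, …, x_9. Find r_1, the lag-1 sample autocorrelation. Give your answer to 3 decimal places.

-0.833

Mean x̄ = (45.2 + 36.1 + 44.3 + 34.8 + 47.9 + 35.7 + 49.0 + 39.3 + 44.6)/9 = 41.8778
Numerator Σ_{t=1}^{8}(x_t−x̄)(x_{t+1}−x̄) = -199.5383
Denominator Σ(x_t−x̄)² = 239.5956
r_1 = -199.5383 / 239.5956 = -0.833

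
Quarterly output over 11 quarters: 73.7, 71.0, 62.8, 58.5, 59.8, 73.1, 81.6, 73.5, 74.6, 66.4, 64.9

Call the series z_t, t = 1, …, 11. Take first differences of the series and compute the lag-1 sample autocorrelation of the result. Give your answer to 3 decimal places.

0.218

First differences Δz: -2.7, -8.2, -4.3, 1.3, 13.3, 8.5, -8.1, 1.1, -8.2, -1.5
Mean of differences = -0.8800
Numerator Σ(Δz_t−Δz̄)(Δz_{t+1}−Δz̄) = 102.8476
Denominator Σ(Δz_t−Δz̄)² = 472.4160
r_1(Δz) = 102.8476 / 472.4160 = 0.218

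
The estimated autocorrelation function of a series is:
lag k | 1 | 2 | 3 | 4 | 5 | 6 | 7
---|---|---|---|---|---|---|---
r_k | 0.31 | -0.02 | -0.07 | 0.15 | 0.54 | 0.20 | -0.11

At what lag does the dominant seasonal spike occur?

The largest autocorrelation is r_5 = 0.54; the remaining lags stay at or below 0.31.
The dominant spike at lag 5 indicates a seasonal period of 5.

5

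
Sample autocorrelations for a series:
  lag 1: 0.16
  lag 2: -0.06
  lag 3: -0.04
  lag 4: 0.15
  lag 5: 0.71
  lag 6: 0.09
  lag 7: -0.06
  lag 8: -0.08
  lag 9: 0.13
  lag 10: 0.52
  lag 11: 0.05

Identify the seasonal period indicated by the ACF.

5

The largest autocorrelation is r_5 = 0.71, with a weaker echo at lag 10 (0.52); the remaining lags stay at or below 0.16.
The dominant spike at lag 5 indicates a seasonal period of 5.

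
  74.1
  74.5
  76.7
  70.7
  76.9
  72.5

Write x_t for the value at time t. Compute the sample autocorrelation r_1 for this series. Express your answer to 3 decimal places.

-0.769

Mean x̄ = (74.1 + 74.5 + 76.7 + 70.7 + 76.9 + 72.5)/6 = 74.2333
Numerator Σ_{t=1}^{5}(x_t−x̄)(x_{t+1}−x̄) = -22.1378
Denominator Σ(x_t−x̄)² = 28.7733
r_1 = -22.1378 / 28.7733 = -0.769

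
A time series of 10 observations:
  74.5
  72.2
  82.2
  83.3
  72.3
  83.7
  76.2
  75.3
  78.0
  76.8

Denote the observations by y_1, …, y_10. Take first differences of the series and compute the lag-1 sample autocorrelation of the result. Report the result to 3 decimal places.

-0.557

First differences Δy: -2.3, 10.0, 1.1, -11.0, 11.4, -7.5, -0.9, 2.7, -1.2
Mean of differences = 0.2556
Numerator Σ(Δy_t−Δȳ)(Δy_{t+1}−Δȳ) = -235.4675
Denominator Σ(Δy_t−Δȳ)² = 422.6622
r_1(Δy) = -235.4675 / 422.6622 = -0.557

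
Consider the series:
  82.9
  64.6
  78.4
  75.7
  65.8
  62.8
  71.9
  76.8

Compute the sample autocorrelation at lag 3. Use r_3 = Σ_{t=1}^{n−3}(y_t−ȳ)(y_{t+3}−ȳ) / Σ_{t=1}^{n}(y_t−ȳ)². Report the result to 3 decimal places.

-0.006

Mean ȳ = (82.9 + 64.6 + 78.4 + 75.7 + 65.8 + 62.8 + 71.9 + 76.8)/8 = 72.3625
Deviations from mean: 10.5375, -7.7625, 6.0375, 3.3375, -6.5625, -9.5625, -0.4625, 4.4375
Numerator Σ_{t=1}^{5}(y_t−ȳ)(y_{t+3}−ȳ) = -2.2880
Denominator Σ(y_t−ȳ)² = 373.2988
r_3 = -2.2880 / 373.2988 = -0.006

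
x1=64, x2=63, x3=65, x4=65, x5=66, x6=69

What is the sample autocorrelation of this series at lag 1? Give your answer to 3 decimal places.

Mean x̄ = (64 + 63 + 65 + 65 + 66 + 69)/6 = 65.3333
Deviations from mean: -1.3333, -2.3333, -0.3333, -0.3333, 0.6667, 3.6667
Numerator Σ_{t=1}^{5}(x_t−x̄)(x_{t+1}−x̄) = 6.2222
Denominator Σ(x_t−x̄)² = 21.3333
r_1 = 6.2222 / 21.3333 = 0.292

0.292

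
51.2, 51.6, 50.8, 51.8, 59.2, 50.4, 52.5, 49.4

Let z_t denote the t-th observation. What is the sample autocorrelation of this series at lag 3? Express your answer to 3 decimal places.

Mean z̄ = (51.2 + 51.6 + 50.8 + 51.8 + 59.2 + 50.4 + 52.5 + 49.4)/8 = 52.1125
Deviations from mean: -0.9125, -0.5125, -1.3125, -0.3125, 7.0875, -1.7125, 0.3875, -2.7125
Σ(z_t−z̄)(z_{t+3}−z̄) = (0.2852) + (-3.6323) + (2.2477) + (-0.1211) + (-19.2248) = -20.4455
Denominator Σ(z_t−z̄)² = 63.5888
r_3 = -20.4455 / 63.5888 = -0.322

-0.322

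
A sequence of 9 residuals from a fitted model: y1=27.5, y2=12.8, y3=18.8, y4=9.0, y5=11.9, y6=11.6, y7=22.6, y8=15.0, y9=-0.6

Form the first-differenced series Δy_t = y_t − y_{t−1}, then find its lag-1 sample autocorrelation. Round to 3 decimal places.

-0.219

First differences Δy: -14.7, 6.0, -9.8, 2.9, -0.3, 11.0, -7.6, -15.6
Mean of differences = -3.5125
Numerator Σ(Δy_t−Δȳ)(Δy_{t+1}−Δȳ) = -149.2402
Denominator Σ(Δy_t−Δȳ)² = 680.0488
r_1(Δy) = -149.2402 / 680.0488 = -0.219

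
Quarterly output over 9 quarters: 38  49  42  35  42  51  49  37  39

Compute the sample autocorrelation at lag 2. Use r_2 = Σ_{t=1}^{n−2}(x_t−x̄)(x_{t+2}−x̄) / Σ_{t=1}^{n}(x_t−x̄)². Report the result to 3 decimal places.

Mean x̄ = (38 + 49 + 42 + 35 + 42 + 51 + 49 + 37 + 39)/9 = 42.4444
Σ(x_t−x̄)(x_{t+2}−x̄) = (1.9753) + (-48.8025) + (0.1975) + (-63.6914) + (-2.9136) + (-46.5802) + (-22.5802) = -182.3951
Denominator Σ(x_t−x̄)² = 276.2222
r_2 = -182.3951 / 276.2222 = -0.660

-0.660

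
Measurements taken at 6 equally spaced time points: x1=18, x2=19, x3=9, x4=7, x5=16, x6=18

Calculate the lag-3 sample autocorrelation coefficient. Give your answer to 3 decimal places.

Mean x̄ = (18 + 19 + 9 + 7 + 16 + 18)/6 = 14.5000
Deviations from mean: 3.5000, 4.5000, -5.5000, -7.5000, 1.5000, 3.5000
Numerator Σ_{t=1}^{3}(x_t−x̄)(x_{t+3}−x̄) = -38.7500
Denominator Σ(x_t−x̄)² = 133.5000
r_3 = -38.7500 / 133.5000 = -0.290

-0.290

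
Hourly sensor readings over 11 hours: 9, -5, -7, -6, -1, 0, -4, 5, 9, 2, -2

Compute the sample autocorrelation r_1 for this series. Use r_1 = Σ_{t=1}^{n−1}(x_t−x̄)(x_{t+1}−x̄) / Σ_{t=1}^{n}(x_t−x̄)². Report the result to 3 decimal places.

0.239

Mean x̄ = (9 − 5 − 7 − 6 − 1 + 0 − 4 + 5 + 9 + 2 − 2)/11 = 0.0000
Numerator Σ_{t=1}^{10}(x_t−x̄)(x_{t+1}−x̄) = 77.0000
Denominator Σ(x_t−x̄)² = 322.0000
r_1 = 77.0000 / 322.0000 = 0.239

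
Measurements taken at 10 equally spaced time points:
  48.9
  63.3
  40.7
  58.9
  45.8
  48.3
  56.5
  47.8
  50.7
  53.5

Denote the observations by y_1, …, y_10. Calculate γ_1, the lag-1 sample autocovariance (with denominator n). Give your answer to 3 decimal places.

Mean ȳ = (48.9 + 63.3 + 40.7 + 58.9 + 45.8 + 48.3 + 56.5 + 47.8 + 50.7 + 53.5)/10 = 51.4400
Σ_{t=1}^{9}(y_t−ȳ)(y_{t+1}−ȳ) = -295.1236
γ_1 = -295.1236 / 10 = -29.512

-29.512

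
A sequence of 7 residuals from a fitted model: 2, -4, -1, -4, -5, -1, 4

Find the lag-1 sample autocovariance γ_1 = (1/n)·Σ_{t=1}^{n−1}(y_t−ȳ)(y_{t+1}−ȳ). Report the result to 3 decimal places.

0.009

Mean ȳ = (2 − 4 − 1 − 4 − 5 − 1 + 4)/7 = -1.2857
Deviations: 3.2857, -2.7143, 0.2857, -2.7143, -3.7143, 0.2857, 5.2857
Σ_{t=1}^{6}(y_t−ȳ)(y_{t+1}−ȳ) = 0.0612
γ_1 = 0.0612 / 7 = 0.009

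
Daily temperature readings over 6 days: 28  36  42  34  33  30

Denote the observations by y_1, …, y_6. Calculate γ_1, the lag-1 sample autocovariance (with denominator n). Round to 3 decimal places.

1.579

Mean ȳ = (28 + 36 + 42 + 34 + 33 + 30)/6 = 33.8333
Deviations: -5.8333, 2.1667, 8.1667, 0.1667, -0.8333, -3.8333
Σ_{t=1}^{5}(y_t−ȳ)(y_{t+1}−ȳ) = 9.4722
γ_1 = 9.4722 / 6 = 1.579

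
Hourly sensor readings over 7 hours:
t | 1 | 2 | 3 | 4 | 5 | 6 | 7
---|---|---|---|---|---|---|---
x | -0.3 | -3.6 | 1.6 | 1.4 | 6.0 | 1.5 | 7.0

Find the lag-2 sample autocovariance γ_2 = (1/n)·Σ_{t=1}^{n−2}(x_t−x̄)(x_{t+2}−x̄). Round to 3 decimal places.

3.306

Mean x̄ = (-0.3 − 3.6 + 1.6 + 1.4 + 6.0 + 1.5 + 7.0)/7 = 1.9429
Σ_{t=1}^{5}(x_t−x̄)(x_{t+2}−x̄) = 23.1449
γ_2 = 23.1449 / 7 = 3.306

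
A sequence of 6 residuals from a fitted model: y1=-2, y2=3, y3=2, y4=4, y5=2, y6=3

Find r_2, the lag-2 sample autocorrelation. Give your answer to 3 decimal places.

Mean ȳ = (-2 + 3 + 2 + 4 + 2 + 3)/6 = 2.0000
Σ(y_t−ȳ)(y_{t+2}−ȳ) = (0.0000) + (2.0000) + (0.0000) + (2.0000) = 4.0000
Denominator Σ(y_t−ȳ)² = 22.0000
r_2 = 4.0000 / 22.0000 = 0.182

0.182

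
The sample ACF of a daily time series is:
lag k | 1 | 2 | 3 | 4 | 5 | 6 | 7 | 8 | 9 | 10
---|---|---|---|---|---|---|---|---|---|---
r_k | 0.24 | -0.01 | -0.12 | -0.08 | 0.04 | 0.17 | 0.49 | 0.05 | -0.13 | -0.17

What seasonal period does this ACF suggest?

The largest autocorrelation is r_7 = 0.49; the remaining lags stay at or below 0.24.
The dominant spike at lag 7 indicates a seasonal period of 7.

7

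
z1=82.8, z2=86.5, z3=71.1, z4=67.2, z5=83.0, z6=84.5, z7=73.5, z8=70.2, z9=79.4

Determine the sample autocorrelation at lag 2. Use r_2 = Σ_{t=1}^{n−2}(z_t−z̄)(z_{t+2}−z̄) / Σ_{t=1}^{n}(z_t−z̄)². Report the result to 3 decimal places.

-0.769

Mean z̄ = (82.8 + 86.5 + 71.1 + 67.2 + 83.0 + 84.5 + 73.5 + 70.2 + 79.4)/9 = 77.5778
Σ(z_t−z̄)(z_{t+2}−z̄) = (-33.8284) + (-92.5928) + (-35.1240) + (-71.8373) + (-22.1106) + (-51.0706) + (-7.4306) = -313.9943
Denominator Σ(z_t−z̄)² = 408.2356
r_2 = -313.9943 / 408.2356 = -0.769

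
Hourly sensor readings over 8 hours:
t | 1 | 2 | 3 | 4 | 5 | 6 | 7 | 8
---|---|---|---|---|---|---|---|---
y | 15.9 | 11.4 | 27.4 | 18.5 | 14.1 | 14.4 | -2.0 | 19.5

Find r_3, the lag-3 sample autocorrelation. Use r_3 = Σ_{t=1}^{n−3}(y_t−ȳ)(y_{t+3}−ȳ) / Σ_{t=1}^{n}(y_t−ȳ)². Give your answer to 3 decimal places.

Mean ȳ = (15.9 + 11.4 + 27.4 + 18.5 + 14.1 + 14.4 − 2.0 + 19.5)/8 = 14.9000
Numerator Σ_{t=1}^{5}(y_t−ȳ)(y_{t+3}−ȳ) = -64.3700
Denominator Σ(y_t−ȳ)² = 490.1200
r_3 = -64.3700 / 490.1200 = -0.131

-0.131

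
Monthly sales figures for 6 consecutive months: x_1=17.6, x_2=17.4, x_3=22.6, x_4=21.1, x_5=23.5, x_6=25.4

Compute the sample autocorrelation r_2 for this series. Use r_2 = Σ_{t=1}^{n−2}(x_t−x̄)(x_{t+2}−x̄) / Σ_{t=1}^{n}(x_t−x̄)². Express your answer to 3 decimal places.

-0.037

Mean x̄ = (17.6 + 17.4 + 22.6 + 21.1 + 23.5 + 25.4)/6 = 21.2667
Deviations from mean: -3.6667, -3.8667, 1.3333, -0.1667, 2.2333, 4.1333
Σ(x_t−x̄)(x_{t+2}−x̄) = (-4.8889) + (0.6444) + (2.9778) + (-0.6889) = -1.9556
Denominator Σ(x_t−x̄)² = 52.2733
r_2 = -1.9556 / 52.2733 = -0.037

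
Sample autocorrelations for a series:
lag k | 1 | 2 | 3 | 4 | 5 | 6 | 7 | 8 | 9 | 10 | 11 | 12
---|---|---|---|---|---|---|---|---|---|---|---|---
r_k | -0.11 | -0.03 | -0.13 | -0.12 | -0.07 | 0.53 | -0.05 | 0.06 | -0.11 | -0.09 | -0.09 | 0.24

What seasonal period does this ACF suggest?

The largest autocorrelation is r_6 = 0.53, with a weaker echo at lag 12 (0.24); the remaining lags stay at or below 0.06.
The dominant spike at lag 6 indicates a seasonal period of 6.

6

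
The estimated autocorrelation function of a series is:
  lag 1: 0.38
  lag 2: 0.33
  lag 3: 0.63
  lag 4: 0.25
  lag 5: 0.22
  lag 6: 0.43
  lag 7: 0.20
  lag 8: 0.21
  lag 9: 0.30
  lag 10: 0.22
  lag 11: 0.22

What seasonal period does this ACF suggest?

3

The largest autocorrelation is r_3 = 0.63, with a weaker echo at lag 6 (0.43); the remaining lags stay at or below 0.38. The elevated value at lag 1 (0.38), dropping to 0.33 at lag 2, reflects decaying short-term dependence rather than seasonality.
The dominant spike at lag 3 indicates a seasonal period of 3.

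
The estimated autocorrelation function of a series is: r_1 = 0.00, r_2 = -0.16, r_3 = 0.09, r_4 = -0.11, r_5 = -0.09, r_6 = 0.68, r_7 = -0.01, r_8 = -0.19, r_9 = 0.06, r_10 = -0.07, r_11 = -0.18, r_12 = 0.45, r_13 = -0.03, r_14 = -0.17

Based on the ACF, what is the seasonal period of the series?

6

The largest autocorrelation is r_6 = 0.68, with a weaker echo at lag 12 (0.45); the remaining lags stay at or below 0.09.
The dominant spike at lag 6 indicates a seasonal period of 6.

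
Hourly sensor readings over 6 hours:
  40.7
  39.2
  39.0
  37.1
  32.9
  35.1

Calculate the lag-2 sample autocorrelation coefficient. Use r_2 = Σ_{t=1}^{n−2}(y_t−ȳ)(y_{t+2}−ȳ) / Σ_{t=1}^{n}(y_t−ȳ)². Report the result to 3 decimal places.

-0.040

Mean ȳ = (40.7 + 39.2 + 39.0 + 37.1 + 32.9 + 35.1)/6 = 37.3333
Deviations from mean: 3.3667, 1.8667, 1.6667, -0.2333, -4.4333, -2.2333
Σ(y_t−ȳ)(y_{t+2}−ȳ) = (5.6111) + (-0.4356) + (-7.3889) + (0.5211) = -1.6922
Denominator Σ(y_t−ȳ)² = 42.2933
r_2 = -1.6922 / 42.2933 = -0.040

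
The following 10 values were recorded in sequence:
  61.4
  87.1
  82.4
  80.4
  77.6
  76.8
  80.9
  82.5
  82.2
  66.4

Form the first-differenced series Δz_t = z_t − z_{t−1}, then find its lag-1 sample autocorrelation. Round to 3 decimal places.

First differences Δz: 25.7, -4.7, -2.0, -2.8, -0.8, 4.1, 1.6, -0.3, -15.8
Mean of differences = 0.5556
Numerator Σ(Δz_t−Δz̄)(Δz_{t+1}−Δz̄) = -93.5964
Denominator Σ(Δz_t−Δz̄)² = 961.3822
r_1(Δz) = -93.5964 / 961.3822 = -0.097

-0.097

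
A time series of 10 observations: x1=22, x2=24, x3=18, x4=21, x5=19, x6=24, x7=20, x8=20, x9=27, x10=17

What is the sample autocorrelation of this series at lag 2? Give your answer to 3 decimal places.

0.008

Mean x̄ = (22 + 24 + 18 + 21 + 19 + 24 + 20 + 20 + 27 + 17)/10 = 21.2000
Numerator Σ_{t=1}^{8}(x_t−x̄)(x_{t+2}−x̄) = 0.7200
Denominator Σ(x_t−x̄)² = 85.6000
r_2 = 0.7200 / 85.6000 = 0.008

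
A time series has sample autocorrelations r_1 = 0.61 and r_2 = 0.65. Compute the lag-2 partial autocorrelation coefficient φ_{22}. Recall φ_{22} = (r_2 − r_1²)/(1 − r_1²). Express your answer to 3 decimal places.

φ_{22} = (r_2 − r_1²) / (1 − r_1²)
r_1² = (0.61)² = 0.3721
Numerator = 0.65 − 0.3721 = 0.2779; denominator = 1 − 0.3721 = 0.6279
φ_{22} = 0.2779 / 0.6279 = 0.443

0.443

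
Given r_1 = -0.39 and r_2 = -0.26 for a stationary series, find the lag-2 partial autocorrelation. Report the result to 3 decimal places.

φ_{22} = (r_2 − r_1²) / (1 − r_1²)
r_1² = (-0.39)² = 0.1521
Numerator = -0.26 − 0.1521 = -0.4121; denominator = 1 − 0.1521 = 0.8479
φ_{22} = -0.4121 / 0.8479 = -0.486

-0.486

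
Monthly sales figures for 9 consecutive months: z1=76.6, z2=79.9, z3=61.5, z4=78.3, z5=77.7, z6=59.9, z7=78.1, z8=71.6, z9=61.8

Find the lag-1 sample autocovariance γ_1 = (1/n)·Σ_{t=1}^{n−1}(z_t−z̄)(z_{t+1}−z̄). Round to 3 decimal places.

Mean z̄ = (76.6 + 79.9 + 61.5 + 78.3 + 77.7 + 59.9 + 78.1 + 71.6 + 61.8)/9 = 71.7111
Σ_{t=1}^{8}(z_t−z̄)(z_{t+1}−z̄) = -217.2068
γ_1 = -217.2068 / 9 = -24.134

-24.134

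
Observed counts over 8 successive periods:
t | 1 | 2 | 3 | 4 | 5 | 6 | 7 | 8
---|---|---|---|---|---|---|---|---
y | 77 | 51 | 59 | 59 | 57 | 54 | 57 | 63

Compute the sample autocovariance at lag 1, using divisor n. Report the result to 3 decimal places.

-15.221

Mean ȳ = (77 + 51 + 59 + 59 + 57 + 54 + 57 + 63)/8 = 59.6250
Deviations: 17.3750, -8.6250, -0.6250, -0.6250, -2.6250, -5.6250, -2.6250, 3.3750
Σ_{t=1}^{7}(y_t−ȳ)(y_{t+1}−ȳ) = -121.7656
γ_1 = -121.7656 / 8 = -15.221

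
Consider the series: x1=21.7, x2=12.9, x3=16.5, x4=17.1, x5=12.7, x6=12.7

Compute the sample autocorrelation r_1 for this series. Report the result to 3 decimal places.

Mean x̄ = (21.7 + 12.9 + 16.5 + 17.1 + 12.7 + 12.7)/6 = 15.6000
Deviations from mean: 6.1000, -2.7000, 0.9000, 1.5000, -2.9000, -2.9000
Σ(x_t−x̄)(x_{t+1}−x̄) = (-16.4700) + (-2.4300) + (1.3500) + (-4.3500) + (8.4100) = -13.4900
Denominator Σ(x_t−x̄)² = 64.3800
r_1 = -13.4900 / 64.3800 = -0.210

-0.210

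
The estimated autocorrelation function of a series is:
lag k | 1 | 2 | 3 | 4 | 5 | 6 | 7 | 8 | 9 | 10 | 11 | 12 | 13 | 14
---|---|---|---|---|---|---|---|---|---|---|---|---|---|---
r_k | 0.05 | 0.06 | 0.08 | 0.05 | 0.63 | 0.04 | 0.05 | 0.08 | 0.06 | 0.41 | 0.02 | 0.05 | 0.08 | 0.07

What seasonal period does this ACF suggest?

The largest autocorrelation is r_5 = 0.63, with a weaker echo at lag 10 (0.41); the remaining lags stay at or below 0.08.
The dominant spike at lag 5 indicates a seasonal period of 5.

5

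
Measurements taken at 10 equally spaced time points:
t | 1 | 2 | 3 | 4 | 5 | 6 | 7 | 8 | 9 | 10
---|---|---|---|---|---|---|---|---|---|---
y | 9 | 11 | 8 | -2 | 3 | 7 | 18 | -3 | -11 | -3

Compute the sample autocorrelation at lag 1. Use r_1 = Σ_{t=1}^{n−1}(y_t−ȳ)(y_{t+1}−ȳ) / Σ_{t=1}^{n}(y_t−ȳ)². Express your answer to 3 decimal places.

Mean ȳ = (9 + 11 + 8 − 2 + 3 + 7 + 18 − 3 − 11 − 3)/10 = 3.7000
Numerator Σ_{t=1}^{9}(y_t−ȳ)(y_{t+1}−ȳ) = 195.6100
Denominator Σ(y_t−ȳ)² = 654.1000
r_1 = 195.6100 / 654.1000 = 0.299

0.299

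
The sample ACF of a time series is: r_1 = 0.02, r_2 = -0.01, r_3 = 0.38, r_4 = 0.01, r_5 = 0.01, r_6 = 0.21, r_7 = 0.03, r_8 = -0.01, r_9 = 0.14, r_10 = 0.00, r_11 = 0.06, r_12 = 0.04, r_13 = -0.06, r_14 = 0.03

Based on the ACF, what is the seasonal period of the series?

The largest autocorrelation is r_3 = 0.38, with a weaker echo at lag 6 (0.21); the remaining lags stay at or below 0.14.
The dominant spike at lag 3 indicates a seasonal period of 3.

3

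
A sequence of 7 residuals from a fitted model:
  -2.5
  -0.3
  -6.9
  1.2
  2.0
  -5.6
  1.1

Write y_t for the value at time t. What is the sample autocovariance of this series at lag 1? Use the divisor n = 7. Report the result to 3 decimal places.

-5.425

Mean ȳ = (-2.5 − 0.3 − 6.9 + 1.2 + 2.0 − 5.6 + 1.1)/7 = -1.5714
Σ_{t=1}^{6}(y_t−ȳ)(y_{t+1}−ȳ) = -37.9751
γ_1 = -37.9751 / 7 = -5.425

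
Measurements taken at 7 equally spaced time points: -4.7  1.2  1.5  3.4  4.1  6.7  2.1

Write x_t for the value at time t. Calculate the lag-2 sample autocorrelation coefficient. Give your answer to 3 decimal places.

Mean x̄ = (-4.7 + 1.2 + 1.5 + 3.4 + 4.1 + 6.7 + 2.1)/7 = 2.0429
Deviations from mean: -6.7429, -0.8429, -0.5429, 1.3571, 2.0571, 4.6571, 0.0571
Σ(x_t−x̄)(x_{t+2}−x̄) = (3.6604) + (-1.1439) + (-1.1167) + (6.3204) + (0.1176) = 7.8378
Denominator Σ(x_t−x̄)² = 74.2371
r_2 = 7.8378 / 74.2371 = 0.106

0.106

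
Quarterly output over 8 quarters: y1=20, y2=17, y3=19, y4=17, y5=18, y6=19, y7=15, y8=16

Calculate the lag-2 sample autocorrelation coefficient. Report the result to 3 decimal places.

Mean ȳ = (20 + 17 + 19 + 17 + 18 + 19 + 15 + 16)/8 = 17.6250
Numerator Σ_{t=1}^{6}(y_t−ȳ)(y_{t+2}−ȳ) = 0.0938
Denominator Σ(y_t−ȳ)² = 19.8750
r_2 = 0.0938 / 19.8750 = 0.005

0.005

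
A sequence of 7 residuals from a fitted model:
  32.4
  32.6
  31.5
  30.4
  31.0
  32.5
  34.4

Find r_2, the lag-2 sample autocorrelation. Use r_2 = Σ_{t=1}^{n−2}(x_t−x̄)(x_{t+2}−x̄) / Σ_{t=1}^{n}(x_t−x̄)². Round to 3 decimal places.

-0.345

Mean x̄ = (32.4 + 32.6 + 31.5 + 30.4 + 31.0 + 32.5 + 34.4)/7 = 32.1143
Deviations from mean: 0.2857, 0.4857, -0.6143, -1.7143, -1.1143, 0.3857, 2.2857
Σ(x_t−x̄)(x_{t+2}−x̄) = (-0.1755) + (-0.8327) + (0.6845) + (-0.6612) + (-2.5469) = -3.5318
Denominator Σ(x_t−x̄)² = 10.2486
r_2 = -3.5318 / 10.2486 = -0.345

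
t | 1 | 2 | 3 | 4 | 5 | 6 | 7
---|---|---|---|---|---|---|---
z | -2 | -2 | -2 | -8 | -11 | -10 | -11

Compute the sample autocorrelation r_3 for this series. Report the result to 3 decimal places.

-0.312

Mean z̄ = (-2 − 2 − 2 − 8 − 11 − 10 − 11)/7 = -6.5714
Σ(z_t−z̄)(z_{t+3}−z̄) = (-6.5306) + (-20.2449) + (-15.6735) + (6.3265) = -36.1224
Denominator Σ(z_t−z̄)² = 115.7143
r_3 = -36.1224 / 115.7143 = -0.312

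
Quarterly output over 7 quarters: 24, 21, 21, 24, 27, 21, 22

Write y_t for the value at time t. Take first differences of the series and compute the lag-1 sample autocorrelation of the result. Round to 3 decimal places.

-0.239

First differences Δy: -3, 0, 3, 3, -6, 1
Mean of differences = -0.3333
Numerator Σ(Δy_t−Δȳ)(Δy_{t+1}−Δȳ) = -15.1111
Denominator Σ(Δy_t−Δȳ)² = 63.3333
r_1(Δy) = -15.1111 / 63.3333 = -0.239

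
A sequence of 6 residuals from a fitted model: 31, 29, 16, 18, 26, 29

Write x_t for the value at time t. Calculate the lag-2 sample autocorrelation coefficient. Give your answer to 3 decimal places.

Mean x̄ = (31 + 29 + 16 + 18 + 26 + 29)/6 = 24.8333
Deviations from mean: 6.1667, 4.1667, -8.8333, -6.8333, 1.1667, 4.1667
Σ(x_t−x̄)(x_{t+2}−x̄) = (-54.4722) + (-28.4722) + (-10.3056) + (-28.4722) = -121.7222
Denominator Σ(x_t−x̄)² = 198.8333
r_2 = -121.7222 / 198.8333 = -0.612

-0.612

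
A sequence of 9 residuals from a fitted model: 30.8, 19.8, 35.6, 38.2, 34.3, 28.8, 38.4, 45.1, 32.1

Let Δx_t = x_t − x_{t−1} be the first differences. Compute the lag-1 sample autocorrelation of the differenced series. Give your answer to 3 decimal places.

First differences Δx: -11.0, 15.8, 2.6, -3.9, -5.5, 9.6, 6.7, -13.0
Mean of differences = 0.1625
Numerator Σ(Δx_t−Δx̄)(Δx_{t+1}−Δx̄) = -201.1277
Denominator Σ(Δx_t−Δx̄)² = 728.6988
r_1(Δx) = -201.1277 / 728.6988 = -0.276

-0.276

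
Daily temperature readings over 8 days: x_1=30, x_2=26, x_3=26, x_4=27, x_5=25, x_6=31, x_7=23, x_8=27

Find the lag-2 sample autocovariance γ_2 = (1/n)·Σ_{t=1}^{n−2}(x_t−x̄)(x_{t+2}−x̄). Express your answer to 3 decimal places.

Mean x̄ = (30 + 26 + 26 + 27 + 25 + 31 + 23 + 27)/8 = 26.8750
Deviations: 3.1250, -0.8750, -0.8750, 0.1250, -1.8750, 4.1250, -3.8750, 0.1250
Σ_{t=1}^{6}(x_t−x̄)(x_{t+2}−x̄) = 7.0938
γ_2 = 7.0938 / 8 = 0.887

0.887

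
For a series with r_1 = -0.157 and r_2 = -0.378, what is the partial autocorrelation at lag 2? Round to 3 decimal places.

φ_{22} = (r_2 − r_1²) / (1 − r_1²)
r_1² = (-0.157)² = 0.024649
Numerator = -0.378 − 0.0246 = -0.4026; denominator = 1 − 0.0246 = 0.9754
φ_{22} = -0.4026 / 0.9754 = -0.413

-0.413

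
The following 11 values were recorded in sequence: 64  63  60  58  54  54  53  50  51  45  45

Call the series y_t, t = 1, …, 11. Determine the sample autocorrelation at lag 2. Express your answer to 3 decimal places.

Mean ȳ = (64 + 63 + 60 + 58 + 54 + 54 + 53 + 50 + 51 + 45 + 45)/11 = 54.2727
Numerator Σ_{t=1}^{9}(y_t−ȳ)(y_{t+2}−ȳ) = 161.3058
Denominator Σ(y_t−ȳ)² = 420.1818
r_2 = 161.3058 / 420.1818 = 0.384

0.384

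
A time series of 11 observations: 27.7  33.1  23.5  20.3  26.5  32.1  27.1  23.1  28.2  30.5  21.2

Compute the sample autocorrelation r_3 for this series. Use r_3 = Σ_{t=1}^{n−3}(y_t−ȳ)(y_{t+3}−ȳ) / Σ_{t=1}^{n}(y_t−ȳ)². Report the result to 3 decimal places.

0.013

Mean ȳ = (27.7 + 33.1 + 23.5 + 20.3 + 26.5 + 32.1 + 27.1 + 23.1 + 28.2 + 30.5 + 21.2)/11 = 26.6636
Numerator Σ_{t=1}^{8}(y_t−ȳ)(y_{t+3}−ȳ) = 2.4560
Denominator Σ(y_t−ȳ)² = 182.4055
r_3 = 2.4560 / 182.4055 = 0.013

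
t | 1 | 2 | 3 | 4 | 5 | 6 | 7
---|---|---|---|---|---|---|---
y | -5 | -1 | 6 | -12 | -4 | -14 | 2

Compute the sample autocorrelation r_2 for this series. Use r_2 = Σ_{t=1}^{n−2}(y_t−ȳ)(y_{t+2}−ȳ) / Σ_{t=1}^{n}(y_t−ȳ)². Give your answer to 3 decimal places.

0.148

Mean ȳ = (-5 − 1 + 6 − 12 − 4 − 14 + 2)/7 = -4.0000
Deviations from mean: -1.0000, 3.0000, 10.0000, -8.0000, 0.0000, -10.0000, 6.0000
Numerator Σ_{t=1}^{5}(y_t−ȳ)(y_{t+2}−ȳ) = 46.0000
Denominator Σ(y_t−ȳ)² = 310.0000
r_2 = 46.0000 / 310.0000 = 0.148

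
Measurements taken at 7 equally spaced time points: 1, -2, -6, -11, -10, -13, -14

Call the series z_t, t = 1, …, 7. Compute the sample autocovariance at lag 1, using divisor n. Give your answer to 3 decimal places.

15.181

Mean z̄ = (1 − 2 − 6 − 11 − 10 − 13 − 14)/7 = -7.8571
Σ_{t=1}^{6}(z_t−z̄)(z_{t+1}−z̄) = 106.2653
γ_1 = 106.2653 / 7 = 15.181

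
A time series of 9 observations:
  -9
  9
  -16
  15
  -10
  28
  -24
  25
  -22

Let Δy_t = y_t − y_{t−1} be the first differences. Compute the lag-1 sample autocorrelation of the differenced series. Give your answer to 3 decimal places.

-0.865

First differences Δy: 18, -25, 31, -25, 38, -52, 49, -47
Mean of differences = -1.6250
Numerator Σ(Δy_t−Δȳ)(Δy_{t+1}−Δȳ) = -9753.6406
Denominator Σ(Δy_t−Δȳ)² = 11271.8750
r_1(Δy) = -9753.6406 / 11271.8750 = -0.865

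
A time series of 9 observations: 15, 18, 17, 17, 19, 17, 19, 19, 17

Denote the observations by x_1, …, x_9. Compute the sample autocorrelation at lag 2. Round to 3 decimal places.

Mean x̄ = (15 + 18 + 17 + 17 + 19 + 17 + 19 + 19 + 17)/9 = 17.5556
Σ(x_t−x̄)(x_{t+2}−x̄) = (1.4198) + (-0.2469) + (-0.8025) + (0.3086) + (2.0864) + (-0.8025) + (-0.8025) = 1.1605
Denominator Σ(x_t−x̄)² = 14.2222
r_2 = 1.1605 / 14.2222 = 0.082

0.082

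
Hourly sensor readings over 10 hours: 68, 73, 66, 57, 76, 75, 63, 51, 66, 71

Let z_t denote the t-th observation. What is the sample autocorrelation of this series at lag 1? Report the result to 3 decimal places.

0.057

Mean z̄ = (68 + 73 + 66 + 57 + 76 + 75 + 63 + 51 + 66 + 71)/10 = 66.6000
Numerator Σ_{t=1}^{9}(z_t−z̄)(z_{t+1}−z̄) = 32.2400
Denominator Σ(z_t−z̄)² = 570.4000
r_1 = 32.2400 / 570.4000 = 0.057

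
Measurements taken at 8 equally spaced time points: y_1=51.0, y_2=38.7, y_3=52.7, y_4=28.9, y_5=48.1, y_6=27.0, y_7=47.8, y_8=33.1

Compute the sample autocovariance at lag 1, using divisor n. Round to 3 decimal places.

Mean ȳ = (51.0 + 38.7 + 52.7 + 28.9 + 48.1 + 27.0 + 47.8 + 33.1)/8 = 40.9125
Σ_{t=1}^{7}(y_t−ȳ)(y_{t+1}−ȳ) = -525.9627
γ_1 = -525.9627 / 8 = -65.745

-65.745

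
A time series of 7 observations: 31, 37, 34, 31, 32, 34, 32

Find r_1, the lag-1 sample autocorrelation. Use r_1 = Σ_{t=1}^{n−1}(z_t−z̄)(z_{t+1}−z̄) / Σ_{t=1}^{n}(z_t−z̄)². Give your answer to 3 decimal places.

-0.214

Mean z̄ = (31 + 37 + 34 + 31 + 32 + 34 + 32)/7 = 33.0000
Numerator Σ_{t=1}^{6}(z_t−z̄)(z_{t+1}−z̄) = -6.0000
Denominator Σ(z_t−z̄)² = 28.0000
r_1 = -6.0000 / 28.0000 = -0.214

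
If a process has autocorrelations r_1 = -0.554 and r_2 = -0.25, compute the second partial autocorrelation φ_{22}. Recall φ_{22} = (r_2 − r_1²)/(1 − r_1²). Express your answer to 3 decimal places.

-0.804

φ_{22} = (r_2 − r_1²) / (1 − r_1²)
r_1² = (-0.554)² = 0.306916
Numerator = -0.25 − 0.3069 = -0.5569; denominator = 1 − 0.3069 = 0.6931
φ_{22} = -0.5569 / 0.6931 = -0.804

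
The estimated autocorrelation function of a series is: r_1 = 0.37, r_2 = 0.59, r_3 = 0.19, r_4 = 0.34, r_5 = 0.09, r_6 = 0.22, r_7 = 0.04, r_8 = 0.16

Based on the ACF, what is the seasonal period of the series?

The largest autocorrelation is r_2 = 0.59; the remaining lags stay at or below 0.37.
The dominant spike at lag 2 indicates a seasonal period of 2.

2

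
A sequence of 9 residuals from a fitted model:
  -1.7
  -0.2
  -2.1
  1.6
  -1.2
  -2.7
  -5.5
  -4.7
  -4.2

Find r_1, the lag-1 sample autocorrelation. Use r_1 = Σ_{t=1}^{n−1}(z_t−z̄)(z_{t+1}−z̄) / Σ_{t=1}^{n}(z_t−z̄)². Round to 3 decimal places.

Mean z̄ = (-1.7 − 0.2 − 2.1 + 1.6 − 1.2 − 2.7 − 5.5 − 4.7 − 4.2)/9 = -2.3000
Numerator Σ_{t=1}^{8}(z_t−z̄)(z_{t+1}−z̄) = 19.8300
Denominator Σ(z_t−z̄)² = 41.0000
r_1 = 19.8300 / 41.0000 = 0.484

0.484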